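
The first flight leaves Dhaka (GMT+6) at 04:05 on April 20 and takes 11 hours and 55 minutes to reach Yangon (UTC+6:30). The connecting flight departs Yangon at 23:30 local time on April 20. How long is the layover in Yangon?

7 hours

Convert departure to UTC: 04:05 − 6:00 = 22:05 UTC on Apr 19.
Add 11 hours and 55 minutes flight time → 10:00 UTC (Apr 20).
Yangon is UTC+6:30, so local arrival = 10:00 + 6:30 = 16:30 on Apr 20.
Layover = 23:30 − 16:30 = 7 hours.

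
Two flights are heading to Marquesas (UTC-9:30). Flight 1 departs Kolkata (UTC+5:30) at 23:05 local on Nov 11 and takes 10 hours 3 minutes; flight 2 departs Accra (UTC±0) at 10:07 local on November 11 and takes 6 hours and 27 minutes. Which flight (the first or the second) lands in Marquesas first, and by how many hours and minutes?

the second, by 11 hours 4 minutes

Flight 1 in UTC: 23:05 − 5:30 = 17:35 on Nov 11.
+10 hours 3 minutes → arrive 03:38 UTC on Nov 12.
Flight 2 departs at 10:07 UTC (Nov 11).
+6 hours 27 minutes → arrive 16:34 UTC on Nov 11.
Flight 2 lands earlier by 11 hours 4 minutes.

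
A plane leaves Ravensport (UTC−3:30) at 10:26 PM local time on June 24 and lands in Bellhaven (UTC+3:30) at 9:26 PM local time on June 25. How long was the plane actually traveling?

16 hours

Bellhaven is 7:00 ahead of Ravensport.
Clock-face elapsed time (ignoring zones) is 23 hours.
Actual elapsed = 23 hours − 7:00 = 16 hours.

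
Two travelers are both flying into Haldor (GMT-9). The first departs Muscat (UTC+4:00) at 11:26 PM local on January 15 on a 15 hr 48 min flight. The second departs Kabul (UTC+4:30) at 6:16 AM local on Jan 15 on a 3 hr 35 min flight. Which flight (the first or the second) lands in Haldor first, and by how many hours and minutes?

Flight 1 in UTC: 11:26 PM − 4:00 = 7:26 PM on Jan 15.
+15 hours and 48 minutes → arrive 11:14 AM UTC on Jan 16.
Flight 2 in UTC: 6:16 AM − 4:30 = 1:46 AM on Jan 15.
+3 hours 35 minutes → arrive 5:21 AM UTC on Jan 15.
Flight 2 lands earlier by 29 hours 53 minutes.

the second, by 29 hours 53 minutes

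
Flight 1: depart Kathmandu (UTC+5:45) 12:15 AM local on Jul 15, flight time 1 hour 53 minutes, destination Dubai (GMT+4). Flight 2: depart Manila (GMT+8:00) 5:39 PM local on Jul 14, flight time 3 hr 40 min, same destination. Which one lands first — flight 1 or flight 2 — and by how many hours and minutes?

Flight 1 in UTC: 12:15 AM − 5:45 = 6:30 PM on Jul 14.
+1 hour and 53 minutes → arrive 8:23 PM UTC on Jul 14.
Flight 2 in UTC: 5:39 PM − 8:00 = 9:39 AM on Jul 14.
+3 hours and 40 minutes → arrive 1:19 PM UTC on Jul 14.
Flight 2 lands earlier by 7 hours 4 minutes.

the second, by 7 hours 4 minutes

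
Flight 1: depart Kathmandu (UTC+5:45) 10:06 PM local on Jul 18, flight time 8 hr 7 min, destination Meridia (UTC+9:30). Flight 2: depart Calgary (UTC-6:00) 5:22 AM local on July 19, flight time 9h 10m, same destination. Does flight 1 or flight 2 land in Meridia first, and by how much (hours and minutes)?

Flight 1 in UTC: 10:06 PM − 5:45 = 4:21 PM on Jul 18.
+8 hours 7 minutes → arrive 12:28 AM UTC on Jul 19.
Flight 2 in UTC: 5:22 AM + 6:00 = 11:22 AM on Jul 19.
+9 hours and 10 minutes → arrive 8:32 PM UTC on Jul 19.
Flight 1 lands earlier by 20 hours 4 minutes.

the first, by 20 hours 4 minutes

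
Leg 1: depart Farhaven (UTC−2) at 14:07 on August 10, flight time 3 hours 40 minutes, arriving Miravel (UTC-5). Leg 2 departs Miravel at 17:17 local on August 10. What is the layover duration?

2 hours 30 minutes

Convert departure to UTC: 14:07 + 2:00 = 16:07 UTC on Aug 10.
Add 3 hours 40 minutes flight time → 19:47 UTC.
Miravel is UTC−5:00, so local arrival = 19:47 − 5:00 = 14:47 on Aug 10.
Layover = 17:17 − 14:47 = 2 hours 30 minutes.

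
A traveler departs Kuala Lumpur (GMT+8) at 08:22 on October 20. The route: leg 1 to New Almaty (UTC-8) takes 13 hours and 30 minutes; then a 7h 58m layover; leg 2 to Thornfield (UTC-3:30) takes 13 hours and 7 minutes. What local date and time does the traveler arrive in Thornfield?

Convert departure to UTC: 08:22 − 8:00 = 00:22 UTC on Oct 20.
Add 13 hours and 30 minutes leg 1 → 13:52 UTC.
Add 7 hours and 58 minutes layover in New Almaty → 21:50 UTC.
Add 13 hours and 7 minutes leg 2 → 10:57 UTC (Oct 21).
Thornfield is UTC−3:30, so local arrival = 10:57 − 3:30 = 07:27 on Oct 21.

07:27 on October 21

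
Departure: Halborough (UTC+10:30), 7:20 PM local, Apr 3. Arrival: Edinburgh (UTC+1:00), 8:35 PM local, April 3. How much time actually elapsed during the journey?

10 hours 45 minutes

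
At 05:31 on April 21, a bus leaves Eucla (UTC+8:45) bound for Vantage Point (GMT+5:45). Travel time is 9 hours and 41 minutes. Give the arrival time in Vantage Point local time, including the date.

Vantage Point is 3:00 behind Eucla.
After 9 hours 41 minutes it is 15:12 in Eucla.
Shift by the zone difference: 15:12 − 3:00 = 12:12 on Apr 21 in Vantage Point.

12:12 on Apr 21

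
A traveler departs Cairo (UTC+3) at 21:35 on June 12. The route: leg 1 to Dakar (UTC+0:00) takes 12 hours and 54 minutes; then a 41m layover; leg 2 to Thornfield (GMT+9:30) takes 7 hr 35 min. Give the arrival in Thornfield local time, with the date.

01:15 on Jun 14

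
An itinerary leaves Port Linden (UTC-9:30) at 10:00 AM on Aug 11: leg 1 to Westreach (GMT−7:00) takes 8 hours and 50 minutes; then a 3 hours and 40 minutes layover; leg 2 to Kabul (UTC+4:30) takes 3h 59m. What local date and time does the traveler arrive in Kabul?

Convert departure to UTC: 10:00 AM + 9:30 = 7:30 PM UTC on Aug 11.
Add 8 hours and 50 minutes leg 1 → 4:20 AM UTC (Aug 12).
Add 3 hours 40 minutes layover in Westreach → 8:00 AM UTC.
Add 3 hours and 59 minutes leg 2 → 11:59 AM UTC.
Kabul is UTC+4:30, so local arrival = 11:59 AM + 4:30 = 4:29 PM on Aug 12.

4:29 PM on August 12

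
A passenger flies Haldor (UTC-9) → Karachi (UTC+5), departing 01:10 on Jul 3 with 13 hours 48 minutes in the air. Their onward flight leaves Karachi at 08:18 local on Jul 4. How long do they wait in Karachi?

3 hours 20 minutes

Convert departure to UTC: 01:10 + 9:00 = 10:10 UTC on Jul 3.
Add 13 hours and 48 minutes flight time → 23:58 UTC.
Karachi is UTC+5:00, so local arrival = 23:58 + 5:00 = 04:58 on Jul 4.
Layover = 08:18 − 04:58 = 3 hours 20 minutes.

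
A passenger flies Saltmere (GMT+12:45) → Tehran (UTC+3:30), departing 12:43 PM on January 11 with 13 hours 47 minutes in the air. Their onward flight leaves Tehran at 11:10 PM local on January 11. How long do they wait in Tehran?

Convert departure to UTC: 12:43 PM − 12:45 = 11:58 PM UTC on Jan 10.
Add 13 hours and 47 minutes flight time → 1:45 PM UTC (Jan 11).
Tehran is UTC+3:30, so local arrival = 1:45 PM + 3:30 = 5:15 PM on Jan 11.
Layover = 11:10 PM − 5:15 PM = 5 hours 55 minutes.

5 hours 55 minutes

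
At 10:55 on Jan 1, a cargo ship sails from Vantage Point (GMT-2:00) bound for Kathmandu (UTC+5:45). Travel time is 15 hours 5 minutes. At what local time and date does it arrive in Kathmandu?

Convert departure to UTC: 10:55 + 2:00 = 12:55 UTC on Jan 1.
Add 15 hours and 5 minutes travel time → 04:00 UTC (Jan 2).
Kathmandu is UTC+5:45, so local arrival = 04:00 + 5:45 = 09:45 on Jan 2.

09:45 on January 2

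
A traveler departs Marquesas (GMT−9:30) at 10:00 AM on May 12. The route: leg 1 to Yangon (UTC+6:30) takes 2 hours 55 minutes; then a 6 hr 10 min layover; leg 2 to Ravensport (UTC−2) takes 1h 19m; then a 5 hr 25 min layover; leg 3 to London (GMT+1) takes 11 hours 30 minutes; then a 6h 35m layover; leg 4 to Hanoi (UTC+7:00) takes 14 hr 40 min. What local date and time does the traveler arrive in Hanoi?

3:04 AM on May 15

Convert departure to UTC: 10:00 AM + 9:30 = 7:30 PM UTC on May 12.
Add 2 hours 55 minutes leg 1 → 10:25 PM UTC.
Add 6 hours and 10 minutes layover in Yangon → 4:35 AM UTC (May 13).
Add 1 hour and 19 minutes leg 2 → 5:54 AM UTC.
Add 5 hours 25 minutes layover in Ravensport → 11:19 AM UTC.
Add 11 hours 30 minutes leg 3 → 10:49 PM UTC.
Add 6 hours 35 minutes layover in London → 5:24 AM UTC (May 14).
Add 14 hours and 40 minutes leg 4 → 8:04 PM UTC.
Hanoi is UTC+7:00, so local arrival = 8:04 PM + 7:00 = 3:04 AM on May 15.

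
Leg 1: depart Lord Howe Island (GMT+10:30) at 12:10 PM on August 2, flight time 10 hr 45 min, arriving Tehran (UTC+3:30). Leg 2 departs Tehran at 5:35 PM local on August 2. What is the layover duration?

1 hour 40 minutes

Convert departure to UTC: 12:10 PM − 10:30 = 1:40 AM UTC on Aug 2.
Add 10 hours 45 minutes flight time → 12:25 PM UTC.
Tehran is UTC+3:30, so local arrival = 12:25 PM + 3:30 = 3:55 PM on Aug 2.
Layover = 5:35 PM − 3:55 PM = 1 hour 40 minutes.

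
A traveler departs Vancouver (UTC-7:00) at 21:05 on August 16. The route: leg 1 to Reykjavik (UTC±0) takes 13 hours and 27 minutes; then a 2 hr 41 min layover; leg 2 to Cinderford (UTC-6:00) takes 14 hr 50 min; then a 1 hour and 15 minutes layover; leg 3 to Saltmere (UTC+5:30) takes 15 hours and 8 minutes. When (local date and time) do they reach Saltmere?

Convert departure to UTC: 21:05 + 7:00 = 04:05 UTC on Aug 17.
Add 13 hours 27 minutes leg 1 → 17:32 UTC.
Add 2 hours and 41 minutes layover in Reykjavik → 20:13 UTC.
Add 14 hours and 50 minutes leg 2 → 11:03 UTC (Aug 18).
Add 1 hour 15 minutes layover in Cinderford → 12:18 UTC.
Add 15 hours and 8 minutes leg 3 → 03:26 UTC (Aug 19).
Saltmere is UTC+5:30, so local arrival = 03:26 + 5:30 = 08:56 on Aug 19.

08:56 on August 19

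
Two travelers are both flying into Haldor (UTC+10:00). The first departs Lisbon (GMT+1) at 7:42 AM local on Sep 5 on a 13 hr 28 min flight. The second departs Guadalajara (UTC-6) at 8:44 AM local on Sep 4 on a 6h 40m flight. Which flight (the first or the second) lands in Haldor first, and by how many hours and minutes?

the second, by 22 hours 46 minutes

Flight 1 in UTC: 7:42 AM − 1:00 = 6:42 AM on Sep 5.
+13 hours and 28 minutes → arrive 8:10 PM UTC on Sep 5.
Flight 2 in UTC: 8:44 AM + 6:00 = 2:44 PM on Sep 4.
+6 hours 40 minutes → arrive 9:24 PM UTC on Sep 4.
Flight 2 lands earlier by 22 hours 46 minutes.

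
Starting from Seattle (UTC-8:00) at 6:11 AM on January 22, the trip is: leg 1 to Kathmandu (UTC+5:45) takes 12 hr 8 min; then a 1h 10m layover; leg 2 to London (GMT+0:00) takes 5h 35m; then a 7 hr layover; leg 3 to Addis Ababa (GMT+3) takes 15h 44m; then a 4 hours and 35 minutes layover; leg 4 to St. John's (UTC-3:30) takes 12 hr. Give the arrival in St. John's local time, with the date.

Convert departure to UTC: 6:11 AM + 8:00 = 2:11 PM UTC on Jan 22.
Add 12 hours 8 minutes leg 1 → 2:19 AM UTC (Jan 23).
Add 1 hour 10 minutes layover in Kathmandu → 3:29 AM UTC.
Add 5 hours and 35 minutes leg 2 → 9:04 AM UTC.
Add 7 hours layover in London → 4:04 PM UTC.
Add 15 hours 44 minutes leg 3 → 7:48 AM UTC (Jan 24).
Add 4 hours 35 minutes layover in Addis Ababa → 12:23 PM UTC.
Add 12 hours leg 4 → 12:23 AM UTC (Jan 25).
St. John's is UTC−3:30, so local arrival = 12:23 AM − 3:30 = 8:53 PM on Jan 24.

8:53 PM on Jan 24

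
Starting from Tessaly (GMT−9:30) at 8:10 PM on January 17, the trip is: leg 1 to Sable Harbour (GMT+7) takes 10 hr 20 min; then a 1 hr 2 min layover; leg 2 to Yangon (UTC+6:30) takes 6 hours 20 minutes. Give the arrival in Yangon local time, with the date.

Convert departure to UTC: 8:10 PM + 9:30 = 5:40 AM UTC on Jan 18.
Add 10 hours 20 minutes leg 1 → 4:00 PM UTC.
Add 1 hour and 2 minutes layover in Sable Harbour → 5:02 PM UTC.
Add 6 hours 20 minutes leg 2 → 11:22 PM UTC.
Yangon is UTC+6:30, so local arrival = 11:22 PM + 6:30 = 5:52 AM on Jan 19.

5:52 AM on Jan 19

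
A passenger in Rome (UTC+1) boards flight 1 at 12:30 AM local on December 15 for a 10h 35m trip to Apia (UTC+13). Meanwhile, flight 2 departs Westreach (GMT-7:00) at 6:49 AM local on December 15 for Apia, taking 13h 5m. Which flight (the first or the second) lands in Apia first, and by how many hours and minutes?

Flight 1 in UTC: 12:30 AM − 1:00 = 11:30 PM on Dec 14.
+10 hours and 35 minutes → arrive 10:05 AM UTC on Dec 15.
Flight 2 in UTC: 6:49 AM + 7:00 = 1:49 PM on Dec 15.
+13 hours and 5 minutes → arrive 2:54 AM UTC on Dec 16.
Flight 1 lands earlier by 16 hours 49 minutes.

the first, by 16 hours 49 minutes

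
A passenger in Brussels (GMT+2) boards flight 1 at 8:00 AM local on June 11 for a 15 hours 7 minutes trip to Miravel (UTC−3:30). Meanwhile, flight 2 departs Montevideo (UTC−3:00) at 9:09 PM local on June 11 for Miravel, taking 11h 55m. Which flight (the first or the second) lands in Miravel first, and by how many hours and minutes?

the first, by 14 hours 57 minutes

Flight 1 in UTC: 8:00 AM − 2:00 = 6:00 AM on Jun 11.
+15 hours 7 minutes → arrive 9:07 PM UTC on Jun 11.
Flight 2 in UTC: 9:09 PM + 3:00 = 12:09 AM on Jun 12.
+11 hours and 55 minutes → arrive 12:04 PM UTC on Jun 12.
Flight 1 lands earlier by 14 hours 57 minutes.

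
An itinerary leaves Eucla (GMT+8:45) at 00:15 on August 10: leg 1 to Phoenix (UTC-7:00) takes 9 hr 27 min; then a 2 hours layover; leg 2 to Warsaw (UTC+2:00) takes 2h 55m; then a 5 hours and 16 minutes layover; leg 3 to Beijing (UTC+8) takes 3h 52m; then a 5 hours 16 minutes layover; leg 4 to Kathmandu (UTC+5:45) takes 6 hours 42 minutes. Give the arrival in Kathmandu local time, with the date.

08:43 on August 11

Convert departure to UTC: 00:15 − 8:45 = 15:30 UTC on Aug 9.
Add 9 hours 27 minutes leg 1 → 00:57 UTC (Aug 10).
Add 2 hours layover in Phoenix → 02:57 UTC.
Add 2 hours 55 minutes leg 2 → 05:52 UTC.
Add 5 hours 16 minutes layover in Warsaw → 11:08 UTC.
Add 3 hours and 52 minutes leg 3 → 15:00 UTC.
Add 5 hours 16 minutes layover in Beijing → 20:16 UTC.
Add 6 hours 42 minutes leg 4 → 02:58 UTC (Aug 11).
Kathmandu is UTC+5:45, so local arrival = 02:58 + 5:45 = 08:43 on Aug 11.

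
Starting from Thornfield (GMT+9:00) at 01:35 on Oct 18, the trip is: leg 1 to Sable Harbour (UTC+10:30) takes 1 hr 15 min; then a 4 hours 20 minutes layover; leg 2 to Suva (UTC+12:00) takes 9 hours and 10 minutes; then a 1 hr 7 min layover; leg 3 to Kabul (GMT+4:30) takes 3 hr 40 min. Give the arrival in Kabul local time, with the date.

16:37 on October 18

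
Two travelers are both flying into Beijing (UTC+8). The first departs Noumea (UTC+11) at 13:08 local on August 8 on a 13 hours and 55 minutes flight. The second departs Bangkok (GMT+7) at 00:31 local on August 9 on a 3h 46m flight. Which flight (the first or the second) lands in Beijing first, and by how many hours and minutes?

Flight 1 in UTC: 13:08 − 11:00 = 02:08 on Aug 8.
+13 hours 55 minutes → arrive 16:03 UTC on Aug 8.
Flight 2 in UTC: 00:31 − 7:00 = 17:31 on Aug 8.
+3 hours 46 minutes → arrive 21:17 UTC on Aug 8.
Flight 1 lands earlier by 5 hours 14 minutes.

the first, by 5 hours 14 minutes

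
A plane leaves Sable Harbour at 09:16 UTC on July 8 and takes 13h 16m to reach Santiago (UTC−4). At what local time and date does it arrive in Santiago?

18:32 on Jul 8

Departure is given in UTC: 09:16 on Jul 8.
Add 13 hours 16 minutes → 22:32 UTC.
Santiago is UTC−4:00: 22:32 − 4:00 = 18:32 on Jul 8.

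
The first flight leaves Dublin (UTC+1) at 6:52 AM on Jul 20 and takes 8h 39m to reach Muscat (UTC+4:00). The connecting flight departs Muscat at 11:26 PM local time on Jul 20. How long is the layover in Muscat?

4 hours 55 minutes

Convert departure to UTC: 6:52 AM − 1:00 = 5:52 AM UTC on Jul 20.
Add 8 hours and 39 minutes flight time → 2:31 PM UTC.
Muscat is UTC+4:00, so local arrival = 2:31 PM + 4:00 = 6:31 PM on Jul 20.
Layover = 11:26 PM − 6:31 PM = 4 hours 55 minutes.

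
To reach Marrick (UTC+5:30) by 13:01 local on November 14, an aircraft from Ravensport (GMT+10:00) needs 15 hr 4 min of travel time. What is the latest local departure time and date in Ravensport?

Target arrival in UTC: 13:01 − 5:30 = 07:31 on Nov 14.
Subtract 15 hours 4 minutes → departure 16:27 UTC on Nov 13.
Ravensport is UTC+10:00: 16:27 + 10:00 = 02:27 on Nov 14.

02:27 on November 14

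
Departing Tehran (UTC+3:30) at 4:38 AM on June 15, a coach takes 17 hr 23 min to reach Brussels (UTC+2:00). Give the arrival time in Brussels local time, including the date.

Convert departure to UTC: 4:38 AM − 3:30 = 1:08 AM UTC on Jun 15.
Add 17 hours 23 minutes travel time → 6:31 PM UTC.
Brussels is UTC+2:00, so local arrival = 6:31 PM + 2:00 = 8:31 PM on Jun 15.

8:31 PM on June 15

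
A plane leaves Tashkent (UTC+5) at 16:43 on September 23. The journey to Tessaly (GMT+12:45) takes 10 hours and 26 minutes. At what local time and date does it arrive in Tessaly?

Convert departure to UTC: 16:43 − 5:00 = 11:43 UTC on Sep 23.
Add 10 hours and 26 minutes travel time → 22:09 UTC.
Tessaly is UTC+12:45, so local arrival = 22:09 + 12:45 = 10:54 on Sep 24.

10:54 on September 24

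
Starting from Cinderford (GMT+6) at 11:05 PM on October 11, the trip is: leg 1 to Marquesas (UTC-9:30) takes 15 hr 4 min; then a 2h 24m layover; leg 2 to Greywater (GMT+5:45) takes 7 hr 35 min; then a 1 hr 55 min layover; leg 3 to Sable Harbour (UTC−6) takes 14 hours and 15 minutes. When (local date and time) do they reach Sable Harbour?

Convert departure to UTC: 11:05 PM − 6:00 = 5:05 PM UTC on Oct 11.
Add 15 hours 4 minutes leg 1 → 8:09 AM UTC (Oct 12).
Add 2 hours and 24 minutes layover in Marquesas → 10:33 AM UTC.
Add 7 hours and 35 minutes leg 2 → 6:08 PM UTC.
Add 1 hour and 55 minutes layover in Greywater → 8:03 PM UTC.
Add 14 hours 15 minutes leg 3 → 10:18 AM UTC (Oct 13).
Sable Harbour is UTC−6:00, so local arrival = 10:18 AM − 6:00 = 4:18 AM on Oct 13.

4:18 AM on October 13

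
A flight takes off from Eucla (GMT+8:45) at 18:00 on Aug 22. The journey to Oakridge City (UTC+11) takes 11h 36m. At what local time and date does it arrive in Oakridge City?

Oakridge City is 2:15 ahead of Eucla.
After 11 hours 36 minutes it is 05:36 (Aug 23) in Eucla.
Shift by the zone difference: 05:36 + 2:15 = 07:51 on Aug 23 in Oakridge City.

07:51 on Aug 23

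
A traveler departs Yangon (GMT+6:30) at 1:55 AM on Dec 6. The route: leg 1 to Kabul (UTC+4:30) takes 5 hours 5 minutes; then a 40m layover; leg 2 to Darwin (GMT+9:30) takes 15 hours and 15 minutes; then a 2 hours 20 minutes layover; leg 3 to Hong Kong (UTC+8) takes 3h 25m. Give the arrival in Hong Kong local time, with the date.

Convert departure to UTC: 1:55 AM − 6:30 = 7:25 PM UTC on Dec 5.
Add 5 hours 5 minutes leg 1 → 12:30 AM UTC (Dec 6).
Add 40 minutes layover in Kabul → 1:10 AM UTC.
Add 15 hours and 15 minutes leg 2 → 4:25 PM UTC.
Add 2 hours and 20 minutes layover in Darwin → 6:45 PM UTC.
Add 3 hours and 25 minutes leg 3 → 10:10 PM UTC.
Hong Kong is UTC+8:00, so local arrival = 10:10 PM + 8:00 = 6:10 AM on Dec 7.

6:10 AM on December 7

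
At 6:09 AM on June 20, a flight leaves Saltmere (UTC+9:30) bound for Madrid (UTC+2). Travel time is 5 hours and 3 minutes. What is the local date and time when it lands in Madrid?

Convert departure to UTC: 6:09 AM − 9:30 = 8:39 PM UTC on Jun 19.
Add 5 hours 3 minutes travel time → 1:42 AM UTC (Jun 20).
Madrid is UTC+2:00, so local arrival = 1:42 AM + 2:00 = 3:42 AM on Jun 20.

3:42 AM on June 20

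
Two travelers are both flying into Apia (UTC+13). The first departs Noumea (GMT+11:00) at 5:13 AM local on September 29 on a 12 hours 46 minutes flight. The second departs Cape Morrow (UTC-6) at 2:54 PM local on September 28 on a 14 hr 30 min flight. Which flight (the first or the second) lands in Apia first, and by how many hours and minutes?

Flight 1 in UTC: 5:13 AM − 11:00 = 6:13 PM on Sep 28.
+12 hours 46 minutes → arrive 6:59 AM UTC on Sep 29.
Flight 2 in UTC: 2:54 PM + 6:00 = 8:54 PM on Sep 28.
+14 hours 30 minutes → arrive 11:24 AM UTC on Sep 29.
Flight 1 lands earlier by 4 hours 25 minutes.

the first, by 4 hours 25 minutes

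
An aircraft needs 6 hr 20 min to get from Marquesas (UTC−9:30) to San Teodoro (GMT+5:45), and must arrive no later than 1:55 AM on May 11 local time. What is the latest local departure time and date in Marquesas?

Target arrival in UTC: 1:55 AM − 5:45 = 8:10 PM on May 10.
Subtract 6 hours 20 minutes → departure 1:50 PM UTC on May 10.
Marquesas is UTC−9:30: 1:50 PM − 9:30 = 4:20 AM on May 10.

4:20 AM on May 10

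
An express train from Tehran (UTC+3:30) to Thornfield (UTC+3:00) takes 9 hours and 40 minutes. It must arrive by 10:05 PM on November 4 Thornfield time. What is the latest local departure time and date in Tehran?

12:55 PM on November 4

Target arrival in UTC: 10:05 PM − 3:00 = 7:05 PM on Nov 4.
Subtract 9 hours 40 minutes → departure 9:25 AM UTC on Nov 4.
Tehran is UTC+3:30: 9:25 AM + 3:30 = 12:55 PM on Nov 4.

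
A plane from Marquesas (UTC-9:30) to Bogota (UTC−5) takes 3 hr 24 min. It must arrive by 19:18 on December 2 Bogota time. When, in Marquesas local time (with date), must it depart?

11:24 on December 2

Target arrival in UTC: 19:18 + 5:00 = 00:18 on Dec 3.
Subtract 3 hours 24 minutes → departure 20:54 UTC on Dec 2.
Marquesas is UTC−9:30: 20:54 − 9:30 = 11:24 on Dec 2.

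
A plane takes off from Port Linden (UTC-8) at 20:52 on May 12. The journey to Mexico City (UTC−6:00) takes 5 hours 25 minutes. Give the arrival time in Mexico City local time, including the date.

Convert departure to UTC: 20:52 + 8:00 = 04:52 UTC on May 13.
Add 5 hours and 25 minutes travel time → 10:17 UTC.
Mexico City is UTC−6:00, so local arrival = 10:17 − 6:00 = 04:17 on May 13.

04:17 on May 13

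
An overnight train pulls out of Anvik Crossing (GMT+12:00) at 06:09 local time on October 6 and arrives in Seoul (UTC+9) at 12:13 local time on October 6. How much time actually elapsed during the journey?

Departure in UTC: 06:09 − 12:00 = 18:09 on Oct 5.
Arrival in UTC: 12:13 − 9:00 = 03:13 on Oct 6.
Elapsed = 03:13 − 18:09 (+1 day) = 9 hours 4 minutes.

9 hours 4 minutes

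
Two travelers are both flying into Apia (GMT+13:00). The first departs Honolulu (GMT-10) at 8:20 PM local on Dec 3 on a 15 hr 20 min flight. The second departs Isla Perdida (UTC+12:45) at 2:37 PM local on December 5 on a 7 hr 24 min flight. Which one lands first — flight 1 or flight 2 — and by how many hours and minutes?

Flight 1 in UTC: 8:20 PM + 10:00 = 6:20 AM on Dec 4.
+15 hours and 20 minutes → arrive 9:40 PM UTC on Dec 4.
Flight 2 in UTC: 2:37 PM − 12:45 = 1:52 AM on Dec 5.
+7 hours and 24 minutes → arrive 9:16 AM UTC on Dec 5.
Flight 1 lands earlier by 11 hours 36 minutes.

the first, by 11 hours 36 minutes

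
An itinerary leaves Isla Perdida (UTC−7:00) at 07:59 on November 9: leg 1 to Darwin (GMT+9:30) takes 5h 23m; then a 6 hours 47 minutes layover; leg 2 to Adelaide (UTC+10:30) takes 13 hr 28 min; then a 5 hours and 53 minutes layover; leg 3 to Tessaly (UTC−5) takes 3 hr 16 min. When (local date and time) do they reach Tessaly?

Convert departure to UTC: 07:59 + 7:00 = 14:59 UTC on Nov 9.
Add 5 hours 23 minutes leg 1 → 20:22 UTC.
Add 6 hours 47 minutes layover in Darwin → 03:09 UTC (Nov 10).
Add 13 hours and 28 minutes leg 2 → 16:37 UTC.
Add 5 hours 53 minutes layover in Adelaide → 22:30 UTC.
Add 3 hours 16 minutes leg 3 → 01:46 UTC (Nov 11).
Tessaly is UTC−5:00, so local arrival = 01:46 − 5:00 = 20:46 on Nov 10.

20:46 on November 10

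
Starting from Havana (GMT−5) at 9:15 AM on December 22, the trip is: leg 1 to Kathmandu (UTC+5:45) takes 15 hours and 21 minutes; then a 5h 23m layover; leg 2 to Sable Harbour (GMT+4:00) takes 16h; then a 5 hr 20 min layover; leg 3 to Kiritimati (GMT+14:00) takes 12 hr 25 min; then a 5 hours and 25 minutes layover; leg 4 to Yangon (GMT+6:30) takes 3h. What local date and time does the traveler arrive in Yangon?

11:39 AM on Dec 25

Convert departure to UTC: 9:15 AM + 5:00 = 2:15 PM UTC on Dec 22.
Add 15 hours and 21 minutes leg 1 → 5:36 AM UTC (Dec 23).
Add 5 hours 23 minutes layover in Kathmandu → 10:59 AM UTC.
Add 16 hours leg 2 → 2:59 AM UTC (Dec 24).
Add 5 hours and 20 minutes layover in Sable Harbour → 8:19 AM UTC.
Add 12 hours and 25 minutes leg 3 → 8:44 PM UTC.
Add 5 hours and 25 minutes layover in Kiritimati → 2:09 AM UTC (Dec 25).
Add 3 hours leg 4 → 5:09 AM UTC.
Yangon is UTC+6:30, so local arrival = 5:09 AM + 6:30 = 11:39 AM on Dec 25.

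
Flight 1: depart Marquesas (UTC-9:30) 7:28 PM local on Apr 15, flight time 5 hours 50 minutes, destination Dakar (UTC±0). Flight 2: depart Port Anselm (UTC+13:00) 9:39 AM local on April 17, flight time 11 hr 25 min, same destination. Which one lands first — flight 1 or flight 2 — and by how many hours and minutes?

the first, by 21 hours 16 minutes

Flight 1 in UTC: 7:28 PM + 9:30 = 4:58 AM on Apr 16.
+5 hours 50 minutes → arrive 10:48 AM UTC on Apr 16.
Flight 2 in UTC: 9:39 AM − 13:00 = 8:39 PM on Apr 16.
+11 hours 25 minutes → arrive 8:04 AM UTC on Apr 17.
Flight 1 lands earlier by 21 hours 16 minutes.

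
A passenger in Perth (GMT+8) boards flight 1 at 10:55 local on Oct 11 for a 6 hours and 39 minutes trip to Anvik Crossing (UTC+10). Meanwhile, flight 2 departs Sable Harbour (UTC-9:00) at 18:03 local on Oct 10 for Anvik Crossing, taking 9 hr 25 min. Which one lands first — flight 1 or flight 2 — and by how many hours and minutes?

the first, by 2 hours 54 minutes

Flight 1 in UTC: 10:55 − 8:00 = 02:55 on Oct 11.
+6 hours 39 minutes → arrive 09:34 UTC on Oct 11.
Flight 2 in UTC: 18:03 + 9:00 = 03:03 on Oct 11.
+9 hours 25 minutes → arrive 12:28 UTC on Oct 11.
Flight 1 lands earlier by 2 hours 54 minutes.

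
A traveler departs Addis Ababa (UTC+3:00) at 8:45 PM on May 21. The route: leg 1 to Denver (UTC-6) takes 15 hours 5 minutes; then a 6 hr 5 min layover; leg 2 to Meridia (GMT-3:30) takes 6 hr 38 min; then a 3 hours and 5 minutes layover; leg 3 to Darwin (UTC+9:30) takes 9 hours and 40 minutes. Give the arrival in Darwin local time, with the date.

Convert departure to UTC: 8:45 PM − 3:00 = 5:45 PM UTC on May 21.
Add 15 hours and 5 minutes leg 1 → 8:50 AM UTC (May 22).
Add 6 hours and 5 minutes layover in Denver → 2:55 PM UTC.
Add 6 hours and 38 minutes leg 2 → 9:33 PM UTC.
Add 3 hours 5 minutes layover in Meridia → 12:38 AM UTC (May 23).
Add 9 hours and 40 minutes leg 3 → 10:18 AM UTC.
Darwin is UTC+9:30, so local arrival = 10:18 AM + 9:30 = 7:48 PM on May 23.

7:48 PM on May 23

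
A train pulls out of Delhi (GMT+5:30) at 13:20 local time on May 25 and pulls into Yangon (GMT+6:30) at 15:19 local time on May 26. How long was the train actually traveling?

Departure in UTC: 13:20 − 5:30 = 07:50 on May 25.
Arrival in UTC: 15:19 − 6:30 = 08:49 on May 26.
Elapsed = 08:49 − 07:50 (+1 day) = 24 hours 59 minutes.

24 hours 59 minutes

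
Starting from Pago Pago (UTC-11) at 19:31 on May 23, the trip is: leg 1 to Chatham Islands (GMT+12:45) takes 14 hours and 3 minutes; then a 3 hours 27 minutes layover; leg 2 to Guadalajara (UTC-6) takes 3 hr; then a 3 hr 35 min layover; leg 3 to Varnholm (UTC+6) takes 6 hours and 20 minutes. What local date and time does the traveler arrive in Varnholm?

Convert departure to UTC: 19:31 + 11:00 = 06:31 UTC on May 24.
Add 14 hours and 3 minutes leg 1 → 20:34 UTC.
Add 3 hours 27 minutes layover in Chatham Islands → 00:01 UTC (May 25).
Add 3 hours leg 2 → 03:01 UTC.
Add 3 hours 35 minutes layover in Guadalajara → 06:36 UTC.
Add 6 hours 20 minutes leg 3 → 12:56 UTC.
Varnholm is UTC+6:00, so local arrival = 12:56 + 6:00 = 18:56 on May 25.

18:56 on May 25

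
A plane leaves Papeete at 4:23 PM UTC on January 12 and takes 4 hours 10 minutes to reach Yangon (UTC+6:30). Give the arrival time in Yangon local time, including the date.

Departure is given in UTC: 4:23 PM on Jan 12.
Add 4 hours 10 minutes → 8:33 PM UTC.
Yangon is UTC+6:30: 8:33 PM + 6:30 = 3:03 AM on Jan 13.

3:03 AM on January 13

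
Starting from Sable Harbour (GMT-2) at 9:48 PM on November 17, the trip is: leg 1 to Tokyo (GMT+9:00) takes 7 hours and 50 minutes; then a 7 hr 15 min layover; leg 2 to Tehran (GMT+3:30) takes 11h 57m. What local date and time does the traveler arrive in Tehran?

Convert departure to UTC: 9:48 PM + 2:00 = 11:48 PM UTC on Nov 17.
Add 7 hours and 50 minutes leg 1 → 7:38 AM UTC (Nov 18).
Add 7 hours 15 minutes layover in Tokyo → 2:53 PM UTC.
Add 11 hours and 57 minutes leg 2 → 2:50 AM UTC (Nov 19).
Tehran is UTC+3:30, so local arrival = 2:50 AM + 3:30 = 6:20 AM on Nov 19.

6:20 AM on Nov 19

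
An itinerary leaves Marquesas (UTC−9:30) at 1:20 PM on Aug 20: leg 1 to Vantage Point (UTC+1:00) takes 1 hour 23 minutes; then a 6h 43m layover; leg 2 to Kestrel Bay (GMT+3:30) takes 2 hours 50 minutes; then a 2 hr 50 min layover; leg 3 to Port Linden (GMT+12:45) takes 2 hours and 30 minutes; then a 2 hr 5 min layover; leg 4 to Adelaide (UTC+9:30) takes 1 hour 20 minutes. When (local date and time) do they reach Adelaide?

4:01 AM on Aug 22

Convert departure to UTC: 1:20 PM + 9:30 = 10:50 PM UTC on Aug 20.
Add 1 hour 23 minutes leg 1 → 12:13 AM UTC (Aug 21).
Add 6 hours and 43 minutes layover in Vantage Point → 6:56 AM UTC.
Add 2 hours 50 minutes leg 2 → 9:46 AM UTC.
Add 2 hours 50 minutes layover in Kestrel Bay → 12:36 PM UTC.
Add 2 hours and 30 minutes leg 3 → 3:06 PM UTC.
Add 2 hours and 5 minutes layover in Port Linden → 5:11 PM UTC.
Add 1 hour and 20 minutes leg 4 → 6:31 PM UTC.
Adelaide is UTC+9:30, so local arrival = 6:31 PM + 9:30 = 4:01 AM on Aug 22.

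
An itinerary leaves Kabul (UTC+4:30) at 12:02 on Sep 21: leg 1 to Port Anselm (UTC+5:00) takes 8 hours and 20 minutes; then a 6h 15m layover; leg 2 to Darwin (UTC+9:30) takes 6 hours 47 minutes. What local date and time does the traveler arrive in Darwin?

Convert departure to UTC: 12:02 − 4:30 = 07:32 UTC on Sep 21.
Add 8 hours 20 minutes leg 1 → 15:52 UTC.
Add 6 hours 15 minutes layover in Port Anselm → 22:07 UTC.
Add 6 hours 47 minutes leg 2 → 04:54 UTC (Sep 22).
Darwin is UTC+9:30, so local arrival = 04:54 + 9:30 = 14:24 on Sep 22.

14:24 on September 22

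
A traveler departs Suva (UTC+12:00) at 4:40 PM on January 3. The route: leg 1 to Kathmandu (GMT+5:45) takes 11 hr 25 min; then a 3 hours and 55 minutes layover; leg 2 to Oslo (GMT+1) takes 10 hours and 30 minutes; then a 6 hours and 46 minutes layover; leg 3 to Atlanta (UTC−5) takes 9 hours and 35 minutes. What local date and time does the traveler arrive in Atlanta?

5:51 PM on Jan 4

Convert departure to UTC: 4:40 PM − 12:00 = 4:40 AM UTC on Jan 3.
Add 11 hours 25 minutes leg 1 → 4:05 PM UTC.
Add 3 hours and 55 minutes layover in Kathmandu → 8:00 PM UTC.
Add 10 hours and 30 minutes leg 2 → 6:30 AM UTC (Jan 4).
Add 6 hours 46 minutes layover in Oslo → 1:16 PM UTC.
Add 9 hours and 35 minutes leg 3 → 10:51 PM UTC.
Atlanta is UTC−5:00, so local arrival = 10:51 PM − 5:00 = 5:51 PM on Jan 4.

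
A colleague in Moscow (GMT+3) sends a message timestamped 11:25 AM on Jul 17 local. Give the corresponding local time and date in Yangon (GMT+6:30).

Yangon is 3:30 ahead of Moscow.
Shift by the zone difference: 11:25 AM + 3:30 = 2:55 PM on Jul 17 in Yangon.

2:55 PM on July 17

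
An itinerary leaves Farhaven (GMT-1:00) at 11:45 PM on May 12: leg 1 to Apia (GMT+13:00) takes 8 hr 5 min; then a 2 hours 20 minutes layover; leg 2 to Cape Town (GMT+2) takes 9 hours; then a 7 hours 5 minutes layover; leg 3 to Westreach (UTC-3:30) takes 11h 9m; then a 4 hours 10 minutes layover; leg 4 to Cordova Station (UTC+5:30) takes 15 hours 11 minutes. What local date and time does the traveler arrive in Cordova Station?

Convert departure to UTC: 11:45 PM + 1:00 = 12:45 AM UTC on May 13.
Add 8 hours and 5 minutes leg 1 → 8:50 AM UTC.
Add 2 hours and 20 minutes layover in Apia → 11:10 AM UTC.
Add 9 hours leg 2 → 8:10 PM UTC.
Add 7 hours 5 minutes layover in Cape Town → 3:15 AM UTC (May 14).
Add 11 hours and 9 minutes leg 3 → 2:24 PM UTC.
Add 4 hours 10 minutes layover in Westreach → 6:34 PM UTC.
Add 15 hours 11 minutes leg 4 → 9:45 AM UTC (May 15).
Cordova Station is UTC+5:30, so local arrival = 9:45 AM + 5:30 = 3:15 PM on May 15.

3:15 PM on May 15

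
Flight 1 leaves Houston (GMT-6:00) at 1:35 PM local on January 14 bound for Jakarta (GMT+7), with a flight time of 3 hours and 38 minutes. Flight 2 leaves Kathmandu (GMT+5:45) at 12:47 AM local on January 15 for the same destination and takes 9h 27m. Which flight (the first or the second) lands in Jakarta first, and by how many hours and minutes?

Flight 1 in UTC: 1:35 PM + 6:00 = 7:35 PM on Jan 14.
+3 hours 38 minutes → arrive 11:13 PM UTC on Jan 14.
Flight 2 in UTC: 12:47 AM − 5:45 = 7:02 PM on Jan 14.
+9 hours 27 minutes → arrive 4:29 AM UTC on Jan 15.
Flight 1 lands earlier by 5 hours 16 minutes.

the first, by 5 hours 16 minutes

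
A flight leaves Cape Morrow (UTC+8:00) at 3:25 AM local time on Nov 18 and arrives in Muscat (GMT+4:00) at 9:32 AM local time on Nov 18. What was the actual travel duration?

10 hours 7 minutes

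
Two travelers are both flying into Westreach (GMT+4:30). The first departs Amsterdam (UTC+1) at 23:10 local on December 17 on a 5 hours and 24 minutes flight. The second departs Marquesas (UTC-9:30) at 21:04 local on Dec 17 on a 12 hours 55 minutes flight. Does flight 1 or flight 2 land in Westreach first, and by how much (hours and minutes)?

Flight 1 in UTC: 23:10 − 1:00 = 22:10 on Dec 17.
+5 hours 24 minutes → arrive 03:34 UTC on Dec 18.
Flight 2 in UTC: 21:04 + 9:30 = 06:34 on Dec 18.
+12 hours and 55 minutes → arrive 19:29 UTC on Dec 18.
Flight 1 lands earlier by 15 hours 55 minutes.

the first, by 15 hours 55 minutes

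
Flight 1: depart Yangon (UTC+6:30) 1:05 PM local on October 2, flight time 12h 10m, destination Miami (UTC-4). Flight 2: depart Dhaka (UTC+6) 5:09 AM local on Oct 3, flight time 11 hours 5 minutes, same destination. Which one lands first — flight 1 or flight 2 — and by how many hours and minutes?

the first, by 15 hours 29 minutes

Flight 1 in UTC: 1:05 PM − 6:30 = 6:35 AM on Oct 2.
+12 hours and 10 minutes → arrive 6:45 PM UTC on Oct 2.
Flight 2 in UTC: 5:09 AM − 6:00 = 11:09 PM on Oct 2.
+11 hours 5 minutes → arrive 10:14 AM UTC on Oct 3.
Flight 1 lands earlier by 15 hours 29 minutes.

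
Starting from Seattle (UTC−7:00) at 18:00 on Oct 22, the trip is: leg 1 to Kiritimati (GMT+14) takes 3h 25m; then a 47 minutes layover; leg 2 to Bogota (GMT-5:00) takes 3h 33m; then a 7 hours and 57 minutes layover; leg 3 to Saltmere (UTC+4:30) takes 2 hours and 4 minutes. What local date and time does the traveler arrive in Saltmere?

23:16 on October 23

Convert departure to UTC: 18:00 + 7:00 = 01:00 UTC on Oct 23.
Add 3 hours 25 minutes leg 1 → 04:25 UTC.
Add 47 minutes layover in Kiritimati → 05:12 UTC.
Add 3 hours and 33 minutes leg 2 → 08:45 UTC.
Add 7 hours and 57 minutes layover in Bogota → 16:42 UTC.
Add 2 hours 4 minutes leg 3 → 18:46 UTC.
Saltmere is UTC+4:30, so local arrival = 18:46 + 4:30 = 23:16 on Oct 23.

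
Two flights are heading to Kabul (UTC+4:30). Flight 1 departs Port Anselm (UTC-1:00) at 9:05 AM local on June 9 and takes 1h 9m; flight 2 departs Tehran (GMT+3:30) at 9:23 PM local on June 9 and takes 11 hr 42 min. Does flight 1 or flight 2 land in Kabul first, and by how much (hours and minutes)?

Flight 1 in UTC: 9:05 AM + 1:00 = 10:05 AM on Jun 9.
+1 hour and 9 minutes → arrive 11:14 AM UTC on Jun 9.
Flight 2 in UTC: 9:23 PM − 3:30 = 5:53 PM on Jun 9.
+11 hours and 42 minutes → arrive 5:35 AM UTC on Jun 10.
Flight 1 lands earlier by 18 hours 21 minutes.

the first, by 18 hours 21 minutes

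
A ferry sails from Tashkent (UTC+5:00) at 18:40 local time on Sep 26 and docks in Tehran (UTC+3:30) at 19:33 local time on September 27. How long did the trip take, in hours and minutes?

Tehran is 1:30 behind Tashkent.
Clock-face elapsed time (ignoring zones) is 24 hours 53 minutes.
Actual elapsed = 24 hours 53 minutes + 1:30 = 26 hours 23 minutes.

26 hours 23 minutes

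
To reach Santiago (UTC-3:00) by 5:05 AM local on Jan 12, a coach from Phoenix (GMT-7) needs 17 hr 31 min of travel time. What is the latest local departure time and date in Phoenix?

Target arrival in UTC: 5:05 AM + 3:00 = 8:05 AM on Jan 12.
Subtract 17 hours 31 minutes → departure 2:34 PM UTC on Jan 11.
Phoenix is UTC−7:00: 2:34 PM − 7:00 = 7:34 AM on Jan 11.

7:34 AM on January 11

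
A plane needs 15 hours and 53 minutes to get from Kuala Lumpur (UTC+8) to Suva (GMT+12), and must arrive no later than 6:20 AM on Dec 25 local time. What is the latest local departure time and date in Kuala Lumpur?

10:27 AM on Dec 24

Target arrival in UTC: 6:20 AM − 12:00 = 6:20 PM on Dec 24.
Subtract 15 hours 53 minutes → departure 2:27 AM UTC on Dec 24.
Kuala Lumpur is UTC+8:00: 2:27 AM + 8:00 = 10:27 AM on Dec 24.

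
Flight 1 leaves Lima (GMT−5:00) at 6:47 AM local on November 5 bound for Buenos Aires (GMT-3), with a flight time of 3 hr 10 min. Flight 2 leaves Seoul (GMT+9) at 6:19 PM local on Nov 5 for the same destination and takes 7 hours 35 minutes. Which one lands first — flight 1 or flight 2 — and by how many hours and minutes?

Flight 1 in UTC: 6:47 AM + 5:00 = 11:47 AM on Nov 5.
+3 hours 10 minutes → arrive 2:57 PM UTC on Nov 5.
Flight 2 in UTC: 6:19 PM − 9:00 = 9:19 AM on Nov 5.
+7 hours 35 minutes → arrive 4:54 PM UTC on Nov 5.
Flight 1 lands earlier by 1 hour 57 minutes.

the first, by 1 hour 57 minutes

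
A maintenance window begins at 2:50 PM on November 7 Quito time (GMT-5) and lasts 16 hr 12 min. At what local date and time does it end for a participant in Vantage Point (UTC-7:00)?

5:02 AM on Nov 8

Convert start to UTC: 2:50 PM + 5:00 = 7:50 PM UTC on Nov 7.
Add 16 hours 12 minutes duration → 12:02 PM UTC (Nov 8).
Vantage Point is UTC−7:00, so local end time = 12:02 PM − 7:00 = 5:02 AM on Nov 8.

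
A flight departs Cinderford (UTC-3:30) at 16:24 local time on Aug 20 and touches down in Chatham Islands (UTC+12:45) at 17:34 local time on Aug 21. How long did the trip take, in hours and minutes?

Departure in UTC: 16:24 + 3:30 = 19:54 on Aug 20.
Arrival in UTC: 17:34 − 12:45 = 04:49 on Aug 21.
Elapsed = 04:49 − 19:54 (+1 day) = 8 hours 55 minutes.

8 hours 55 minutes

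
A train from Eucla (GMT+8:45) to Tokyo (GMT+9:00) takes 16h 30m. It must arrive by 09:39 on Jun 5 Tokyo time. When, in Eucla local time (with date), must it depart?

16:54 on Jun 4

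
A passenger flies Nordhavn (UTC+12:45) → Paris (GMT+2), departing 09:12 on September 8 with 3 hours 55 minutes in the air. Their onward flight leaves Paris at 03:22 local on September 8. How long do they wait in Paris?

1 hour

Convert departure to UTC: 09:12 − 12:45 = 20:27 UTC on Sep 7.
Add 3 hours and 55 minutes flight time → 00:22 UTC (Sep 8).
Paris is UTC+2:00, so local arrival = 00:22 + 2:00 = 02:22 on Sep 8.
Layover = 03:22 − 02:22 = 1 hour.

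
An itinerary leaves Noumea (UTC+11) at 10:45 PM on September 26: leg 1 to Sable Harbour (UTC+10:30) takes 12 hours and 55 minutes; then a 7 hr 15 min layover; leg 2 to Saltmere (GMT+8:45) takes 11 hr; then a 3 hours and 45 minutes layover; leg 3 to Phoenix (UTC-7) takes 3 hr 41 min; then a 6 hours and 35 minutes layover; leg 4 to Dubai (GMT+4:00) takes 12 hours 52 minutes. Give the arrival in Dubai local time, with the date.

1:48 AM on Sep 29

Convert departure to UTC: 10:45 PM − 11:00 = 11:45 AM UTC on Sep 26.
Add 12 hours and 55 minutes leg 1 → 12:40 AM UTC (Sep 27).
Add 7 hours and 15 minutes layover in Sable Harbour → 7:55 AM UTC.
Add 11 hours leg 2 → 6:55 PM UTC.
Add 3 hours 45 minutes layover in Saltmere → 10:40 PM UTC.
Add 3 hours 41 minutes leg 3 → 2:21 AM UTC (Sep 28).
Add 6 hours and 35 minutes layover in Phoenix → 8:56 AM UTC.
Add 12 hours 52 minutes leg 4 → 9:48 PM UTC.
Dubai is UTC+4:00, so local arrival = 9:48 PM + 4:00 = 1:48 AM on Sep 29.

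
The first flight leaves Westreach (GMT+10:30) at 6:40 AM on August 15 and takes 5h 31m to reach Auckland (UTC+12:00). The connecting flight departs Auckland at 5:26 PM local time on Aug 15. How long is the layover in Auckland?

Convert departure to UTC: 6:40 AM − 10:30 = 8:10 PM UTC on Aug 14.
Add 5 hours 31 minutes flight time → 1:41 AM UTC (Aug 15).
Auckland is UTC+12:00, so local arrival = 1:41 AM + 12:00 = 1:41 PM on Aug 15.
Layover = 5:26 PM − 1:41 PM = 3 hours 45 minutes.

3 hours 45 minutes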